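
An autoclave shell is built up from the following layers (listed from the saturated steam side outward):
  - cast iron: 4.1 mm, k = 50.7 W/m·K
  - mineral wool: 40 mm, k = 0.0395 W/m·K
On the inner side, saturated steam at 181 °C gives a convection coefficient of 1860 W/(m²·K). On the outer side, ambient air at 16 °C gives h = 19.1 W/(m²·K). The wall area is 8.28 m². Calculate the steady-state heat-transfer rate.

Model the wall as resistances in series:
R_inner film = 1/(h_i·A) = 1/(1860×8.28) = 6.493×10^-5 K/W
R_cast iron = L/(kA) = 0.0041/(50.7×8.28) = 9.767×10^-6 K/W
R_mineral wool = L/(kA) = 0.04/(0.0395×8.28) = 0.1223 K/W
R_outer film = 1/(h_o·A) = 1/(19.1×8.28) = 0.006323 K/W
R_total = 0.1287 K/W
Q = ΔT / R_total = 165 / 0.1287

Q ≈ 1280 W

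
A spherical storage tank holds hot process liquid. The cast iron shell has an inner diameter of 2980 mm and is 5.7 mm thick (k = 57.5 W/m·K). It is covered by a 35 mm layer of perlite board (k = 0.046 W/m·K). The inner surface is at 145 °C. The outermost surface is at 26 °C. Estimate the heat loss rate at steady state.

For a spherical shell R = (1/r₁ − 1/r₂)/(4πk); film R = 1/(h·4πr²). In series:
R_cast iron shell = (1/1.49 − 1/1.4957)/(4π×57.5) = 3.54×10^-6 K/W
R_perlite board = (1/1.4957 − 1/1.5307)/(4π×0.046) = 0.02645 K/W
R_total = 0.02645 K/W
Q = ΔT/R_total = 119/0.02645

Q ≈ 4500 W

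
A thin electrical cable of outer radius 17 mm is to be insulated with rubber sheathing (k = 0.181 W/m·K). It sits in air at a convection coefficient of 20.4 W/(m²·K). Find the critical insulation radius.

For a cylinder r_cr = k/h = 0.181/20.4
r_cr = 8.87 mm; since the bare radius (17 mm) is above r_cr, any added insulation will reduce heat loss.

r_cr ≈ 8.87 mm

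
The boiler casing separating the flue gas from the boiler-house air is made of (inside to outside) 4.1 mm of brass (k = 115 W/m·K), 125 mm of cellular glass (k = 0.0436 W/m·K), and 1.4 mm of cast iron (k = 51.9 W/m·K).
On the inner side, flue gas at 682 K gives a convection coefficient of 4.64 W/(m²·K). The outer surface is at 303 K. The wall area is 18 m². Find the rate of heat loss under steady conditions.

Q ≈ 2210 W

Model the wall as resistances in series:
R_inner film = 1/(h_i·A) = 1/(4.64×18) = 0.01197 K/W
R_brass = L/(kA) = 0.0041/(115×18) = 1.981×10^-6 K/W
R_cellular glass = L/(kA) = 0.125/(0.0436×18) = 0.1593 K/W
R_cast iron = L/(kA) = 0.0014/(51.9×18) = 1.499×10^-6 K/W
R_total = 0.1713 K/W
Q = ΔT / R_total = 379 / 0.1713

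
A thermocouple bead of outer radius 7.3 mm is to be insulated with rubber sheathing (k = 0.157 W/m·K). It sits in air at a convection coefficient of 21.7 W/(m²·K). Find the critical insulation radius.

r_cr ≈ 14.5 mm

For a sphere r_cr = 2k/h = 2×0.157/21.7
r_cr = 14.5 mm; since the bare radius (7.3 mm) is below r_cr, adding a thin layer of insulation will *increase* heat loss.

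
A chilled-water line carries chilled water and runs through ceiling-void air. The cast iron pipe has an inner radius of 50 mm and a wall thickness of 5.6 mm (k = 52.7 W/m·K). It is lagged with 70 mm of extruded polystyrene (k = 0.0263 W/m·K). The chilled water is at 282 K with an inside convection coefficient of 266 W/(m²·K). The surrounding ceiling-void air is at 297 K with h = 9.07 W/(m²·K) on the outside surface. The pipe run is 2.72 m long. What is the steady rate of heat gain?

Q ≈ 8.03 W

For a radial system each layer contributes R = ln(r_out/r_in)/(2πkL); films add R = 1/(hA).
R_inner film = 1/(h_i·2πr₁L) = 1/(266×2π×0.05×2.72) = 0.004399 K/W
R_cast iron pipe wall = ln(55.6/50)/(2π×52.7×2.72) = 1.179×10^-4 K/W
R_extruded polystyrene = ln(125.6/55.6)/(2π×0.0263×2.72) = 1.813 K/W
R_outer film = 1/(h_o·2πr_oL) = 1/(9.07×2π×0.1256×2.72) = 0.05136 K/W
R_total = 1.869 K/W
Q = ΔT/R_total = 15/1.869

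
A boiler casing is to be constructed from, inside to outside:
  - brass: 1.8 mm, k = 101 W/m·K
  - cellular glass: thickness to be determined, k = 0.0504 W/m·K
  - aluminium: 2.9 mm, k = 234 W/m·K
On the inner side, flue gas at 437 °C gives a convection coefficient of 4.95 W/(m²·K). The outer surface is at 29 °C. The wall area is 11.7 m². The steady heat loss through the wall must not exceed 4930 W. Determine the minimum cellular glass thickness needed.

Series thermal resistances:
R_inner film = 1/(h_i·A) = 1/(4.95×11.7) = 0.01727 K/W
R_brass = L/(kA) = 0.0018/(101×11.7) = 1.523×10^-6 K/W
R_aluminium = L/(kA) = 0.0029/(234×11.7) = 1.059×10^-6 K/W
Sum of the known resistances R_other = 0.01727 K/W
Required total resistance R_tot = ΔT/Q_allow = 408/4930 = 0.08276 K/W
R_cellular glass = R_tot − R_other = 0.06549 K/W
L = R·k·A = 0.06549×0.0504×11.7

L ≈ 38.6 mm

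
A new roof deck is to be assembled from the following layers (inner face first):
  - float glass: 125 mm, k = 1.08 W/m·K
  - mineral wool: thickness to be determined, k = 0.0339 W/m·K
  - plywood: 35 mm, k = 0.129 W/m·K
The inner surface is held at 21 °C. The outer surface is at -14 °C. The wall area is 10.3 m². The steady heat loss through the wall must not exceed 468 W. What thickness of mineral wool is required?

Using the resistance-network approach (series):
R_float glass = L/(kA) = 0.125/(1.08×10.3) = 0.01124 K/W
R_plywood = L/(kA) = 0.035/(0.129×10.3) = 0.02634 K/W
Sum of the known resistances R_other = 0.03758 K/W
Required total resistance R_tot = ΔT/Q_allow = 35/468 = 0.07479 K/W
R_mineral wool = R_tot − R_other = 0.03721 K/W
L = R·k·A = 0.03721×0.0339×10.3

L ≈ 13 mm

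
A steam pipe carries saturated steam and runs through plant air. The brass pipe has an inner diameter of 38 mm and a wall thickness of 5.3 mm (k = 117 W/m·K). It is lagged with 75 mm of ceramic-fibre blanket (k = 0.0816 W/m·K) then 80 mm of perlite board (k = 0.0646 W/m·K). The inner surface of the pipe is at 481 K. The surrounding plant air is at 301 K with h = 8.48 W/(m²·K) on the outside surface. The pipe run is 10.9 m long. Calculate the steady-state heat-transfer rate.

Per-layer cylindrical resistances, series-summed:
R_brass pipe wall = ln(24.3/19)/(2π×117×10.9) = 3.07×10^-5 K/W
R_ceramic-fibre blanket = ln(99.3/24.3)/(2π×0.0816×10.9) = 0.2519 K/W
R_perlite board = ln(179.3/99.3)/(2π×0.0646×10.9) = 0.1336 K/W
R_outer film = 1/(h_o·2πr_oL) = 1/(8.48×2π×0.1793×10.9) = 0.009603 K/W
R_total = 0.3951 K/W
Q = ΔT/R_total = 180/0.3951

Q ≈ 456 W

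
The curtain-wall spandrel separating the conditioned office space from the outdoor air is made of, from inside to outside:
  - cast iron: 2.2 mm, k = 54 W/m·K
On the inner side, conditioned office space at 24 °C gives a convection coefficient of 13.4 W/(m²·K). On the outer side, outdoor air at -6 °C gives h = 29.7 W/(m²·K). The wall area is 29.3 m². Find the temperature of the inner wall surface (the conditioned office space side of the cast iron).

T ≈ 3.33 °C

Series thermal resistances:
R_inner film = 1/(h_i·A) = 1/(13.4×29.3) = 0.002547 K/W
R_cast iron = L/(kA) = 0.0022/(54×29.3) = 1.39×10^-6 K/W
R_outer film = 1/(h_o·A) = 1/(29.7×29.3) = 0.001149 K/W
R_total = 0.003698 K/W;  Q = ΔT/R_total = 30/0.003698 = 8114 W
T_interface = T_inner − Q·ΣR(inner→interface) = 24 − 8110×0.002547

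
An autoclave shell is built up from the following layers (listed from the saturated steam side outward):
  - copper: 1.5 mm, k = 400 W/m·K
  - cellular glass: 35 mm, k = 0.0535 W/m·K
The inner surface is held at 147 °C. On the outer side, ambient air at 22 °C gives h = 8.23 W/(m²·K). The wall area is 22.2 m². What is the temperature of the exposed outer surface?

Series thermal resistances:
R_copper = L/(kA) = 0.0015/(400×22.2) = 1.689×10^-7 K/W
R_cellular glass = L/(kA) = 0.035/(0.0535×22.2) = 0.02947 K/W
R_outer film = 1/(h_o·A) = 1/(8.23×22.2) = 0.005473 K/W
R_total = 0.03494 K/W;  Q = ΔT/R_total = 125/0.03494 = 3577 W
T_interface = T_inner − Q·ΣR(inner→interface) = 147 − 3580×0.02947

T ≈ 41.6 °C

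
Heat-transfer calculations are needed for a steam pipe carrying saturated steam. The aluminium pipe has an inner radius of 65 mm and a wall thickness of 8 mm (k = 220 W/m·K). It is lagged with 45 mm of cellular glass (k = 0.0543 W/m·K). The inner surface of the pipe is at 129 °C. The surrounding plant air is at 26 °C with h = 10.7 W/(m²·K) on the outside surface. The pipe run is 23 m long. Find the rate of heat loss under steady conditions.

Q ≈ 1540 W

Treating each annulus and film as a series resistance:
R_aluminium pipe wall = ln(73/65)/(2π×220×23) = 3.651×10^-6 K/W
R_cellular glass = ln(118/73)/(2π×0.0543×23) = 0.0612 K/W
R_outer film = 1/(h_o·2πr_oL) = 1/(10.7×2π×0.118×23) = 0.005481 K/W
R_total = 0.06668 K/W
Q = ΔT/R_total = 103/0.06668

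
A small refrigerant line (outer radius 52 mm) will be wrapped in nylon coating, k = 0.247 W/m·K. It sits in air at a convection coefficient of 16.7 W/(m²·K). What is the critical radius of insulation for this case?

For a cylinder r_cr = k/h = 0.247/16.7
r_cr = 14.8 mm; since the bare radius (52 mm) is above r_cr, any added insulation will reduce heat loss.

r_cr ≈ 14.8 mm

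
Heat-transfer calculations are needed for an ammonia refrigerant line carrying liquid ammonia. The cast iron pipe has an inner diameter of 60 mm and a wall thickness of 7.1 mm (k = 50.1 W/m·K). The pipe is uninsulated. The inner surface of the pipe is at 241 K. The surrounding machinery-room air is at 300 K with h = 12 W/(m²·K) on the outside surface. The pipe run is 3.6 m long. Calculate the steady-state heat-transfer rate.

Radial resistances (cylindrical: R_cond = ln(r_o/r_i)/(2πkL), R_conv = 1/(h·2πrL)):
R_cast iron pipe wall = ln(37.1/30)/(2π×50.1×3.6) = 1.874×10^-4 K/W
R_outer film = 1/(h_o·2πr_oL) = 1/(12×2π×0.0371×3.6) = 0.0993 K/W
R_total = 0.09949 K/W
Q = ΔT/R_total = 59/0.09949

Q ≈ 593 W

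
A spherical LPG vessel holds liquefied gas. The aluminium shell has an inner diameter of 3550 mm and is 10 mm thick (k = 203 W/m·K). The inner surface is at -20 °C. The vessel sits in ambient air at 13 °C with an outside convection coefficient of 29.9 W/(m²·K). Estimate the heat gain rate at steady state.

Q ≈ 39400 W

Spherical conduction: R = (1/r_in − 1/r_out)/(4πk) per layer; series-sum.
R_aluminium shell = (1/1.775 − 1/1.785)/(4π×203) = 1.237×10^-6 K/W
R_outer film = 1/(h·4πr_o²) = 1/(29.9×4π×1.785²) = 8.353×10^-4 K/W
R_total = 8.365×10^-4 K/W
Q = ΔT/R_total = 33/8.365×10^-4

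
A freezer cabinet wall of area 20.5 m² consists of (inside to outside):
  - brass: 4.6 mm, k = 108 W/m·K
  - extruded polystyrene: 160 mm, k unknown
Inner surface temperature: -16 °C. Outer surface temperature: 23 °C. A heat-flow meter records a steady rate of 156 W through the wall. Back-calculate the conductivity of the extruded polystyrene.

k ≈ 0.0312 W/(m·K)

Thermal resistances in series:
R_brass = L/(kA) = 0.0046/(108×20.5) = 2.078×10^-6 K/W
Sum of known resistances R_other = 2.078×10^-6 K/W
Total R = ΔT/Q = 39/156 = 0.25 K/W
R_extruded polystyrene = R_total − R_other = 0.25 K/W
k = L/(R·A) = 0.16/(0.25×20.5)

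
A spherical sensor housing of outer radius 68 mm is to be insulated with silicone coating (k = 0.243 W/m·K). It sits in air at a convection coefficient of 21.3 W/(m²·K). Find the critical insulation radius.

r_cr ≈ 22.8 mm

For a sphere r_cr = 2k/h = 2×0.243/21.3
r_cr = 22.8 mm; since the bare radius (68 mm) is above r_cr, any added insulation will reduce heat loss.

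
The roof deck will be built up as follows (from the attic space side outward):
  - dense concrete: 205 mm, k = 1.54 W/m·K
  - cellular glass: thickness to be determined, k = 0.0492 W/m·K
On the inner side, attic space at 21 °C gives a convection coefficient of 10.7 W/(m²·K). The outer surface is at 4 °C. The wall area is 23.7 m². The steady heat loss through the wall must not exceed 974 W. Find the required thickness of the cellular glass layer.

L ≈ 9.2 mm

Treating each layer as a thermal resistance in series:
R_inner film = 1/(h_i·A) = 1/(10.7×23.7) = 0.003943 K/W
R_dense concrete = L/(kA) = 0.205/(1.54×23.7) = 0.005617 K/W
Sum of the known resistances R_other = 0.00956 K/W
Required total resistance R_tot = ΔT/Q_allow = 17/974 = 0.01745 K/W
R_cellular glass = R_tot − R_other = 0.007894 K/W
L = R·k·A = 0.007894×0.0492×23.7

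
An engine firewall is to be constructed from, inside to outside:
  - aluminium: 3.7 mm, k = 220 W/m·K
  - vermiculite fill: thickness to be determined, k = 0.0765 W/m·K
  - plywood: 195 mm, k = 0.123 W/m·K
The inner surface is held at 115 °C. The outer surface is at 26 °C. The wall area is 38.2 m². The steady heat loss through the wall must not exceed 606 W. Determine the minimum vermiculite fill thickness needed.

Thermal resistances in series:
R_aluminium = L/(kA) = 0.0037/(220×38.2) = 4.403×10^-7 K/W
R_plywood = L/(kA) = 0.195/(0.123×38.2) = 0.0415 K/W
Sum of the known resistances R_other = 0.0415 K/W
Required total resistance R_tot = ΔT/Q_allow = 89/606 = 0.1469 K/W
R_vermiculite fill = R_tot − R_other = 0.1054 K/W
L = R·k·A = 0.1054×0.0765×38.2

L ≈ 308 mm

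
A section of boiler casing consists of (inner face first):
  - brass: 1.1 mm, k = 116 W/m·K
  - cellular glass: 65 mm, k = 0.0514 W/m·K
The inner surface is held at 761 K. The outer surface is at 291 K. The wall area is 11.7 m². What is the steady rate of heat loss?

Model the wall as resistances in series:
R_brass = L/(kA) = 0.0011/(116×11.7) = 8.105×10^-7 K/W
R_cellular glass = L/(kA) = 0.065/(0.0514×11.7) = 0.1081 K/W
R_total = 0.1081 K/W
Q = ΔT / R_total = 470 / 0.1081

Q ≈ 4350 W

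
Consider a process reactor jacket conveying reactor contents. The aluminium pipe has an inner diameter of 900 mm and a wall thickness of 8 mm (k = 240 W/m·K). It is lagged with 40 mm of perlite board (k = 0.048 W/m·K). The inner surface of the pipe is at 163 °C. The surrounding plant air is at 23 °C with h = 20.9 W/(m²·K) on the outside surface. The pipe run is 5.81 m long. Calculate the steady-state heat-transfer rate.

For a radial system each layer contributes R = ln(r_out/r_in)/(2πkL); films add R = 1/(hA).
R_aluminium pipe wall = ln(458/450)/(2π×240×5.81) = 2.011×10^-6 K/W
R_perlite board = ln(498/458)/(2π×0.048×5.81) = 0.04778 K/W
R_outer film = 1/(h_o·2πr_oL) = 1/(20.9×2π×0.498×5.81) = 0.002632 K/W
R_total = 0.05042 K/W
Q = ΔT/R_total = 140/0.05042

Q ≈ 2780 W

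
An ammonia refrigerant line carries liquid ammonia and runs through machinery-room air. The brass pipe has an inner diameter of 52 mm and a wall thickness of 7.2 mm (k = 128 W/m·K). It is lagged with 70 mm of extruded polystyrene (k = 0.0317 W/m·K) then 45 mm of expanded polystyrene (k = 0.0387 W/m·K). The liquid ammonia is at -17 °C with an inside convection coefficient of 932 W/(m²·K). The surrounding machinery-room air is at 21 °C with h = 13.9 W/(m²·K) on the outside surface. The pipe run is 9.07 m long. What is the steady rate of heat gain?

For a radial system each layer contributes R = ln(r_out/r_in)/(2πkL); films add R = 1/(hA).
R_inner film = 1/(h_i·2πr₁L) = 1/(932×2π×0.026×9.07) = 7.241×10^-4 K/W
R_brass pipe wall = ln(33.2/26)/(2π×128×9.07) = 3.351×10^-5 K/W
R_extruded polystyrene = ln(103.2/33.2)/(2π×0.0317×9.07) = 0.6278 K/W
R_expanded polystyrene = ln(148.2/103.2)/(2π×0.0387×9.07) = 0.1641 K/W
R_outer film = 1/(h_o·2πr_oL) = 1/(13.9×2π×0.1482×9.07) = 0.008518 K/W
R_total = 0.8012 K/W
Q = ΔT/R_total = 38/0.8012

Q ≈ 47.4 W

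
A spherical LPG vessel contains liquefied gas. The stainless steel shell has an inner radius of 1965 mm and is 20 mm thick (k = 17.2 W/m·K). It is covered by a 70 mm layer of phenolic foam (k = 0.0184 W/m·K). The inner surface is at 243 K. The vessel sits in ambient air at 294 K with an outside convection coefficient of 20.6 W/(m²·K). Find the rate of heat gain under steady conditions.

Q ≈ 679 W

Each spherical layer contributes R = (1/r_i − 1/r_o)/(4πk):
R_stainless steel shell = (1/1.965 − 1/1.985)/(4π×17.2) = 2.372×10^-5 K/W
R_phenolic foam = (1/1.985 − 1/2.055)/(4π×0.0184) = 0.07422 K/W
R_outer film = 1/(h·4πr_o²) = 1/(20.6×4π×2.055²) = 9.147×10^-4 K/W
R_total = 0.07515 K/W
Q = ΔT/R_total = 51/0.07515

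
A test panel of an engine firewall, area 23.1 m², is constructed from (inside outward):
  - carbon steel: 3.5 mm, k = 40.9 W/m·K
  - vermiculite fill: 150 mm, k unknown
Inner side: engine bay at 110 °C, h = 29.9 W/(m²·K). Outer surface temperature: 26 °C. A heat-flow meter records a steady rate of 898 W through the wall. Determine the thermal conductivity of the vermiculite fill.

k ≈ 0.0705 W/(m·K)

Using the resistance-network approach (series):
R_inner film = 1/(h_i·A) = 1/(29.9×23.1) = 0.001448 K/W
R_carbon steel = L/(kA) = 0.0035/(40.9×23.1) = 3.705×10^-6 K/W
Sum of known resistances R_other = 0.001452 K/W
Total R = ΔT/Q = 84/898 = 0.09354 K/W
R_vermiculite fill = R_total − R_other = 0.09209 K/W
k = L/(R·A) = 0.15/(0.09209×23.1)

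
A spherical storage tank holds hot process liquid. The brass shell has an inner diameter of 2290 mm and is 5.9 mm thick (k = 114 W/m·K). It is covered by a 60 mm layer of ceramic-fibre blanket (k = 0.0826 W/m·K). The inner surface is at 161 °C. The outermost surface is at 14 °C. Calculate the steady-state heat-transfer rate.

Each spherical layer contributes R = (1/r_i − 1/r_o)/(4πk):
R_brass shell = (1/1.145 − 1/1.1509)/(4π×114) = 3.125×10^-6 K/W
R_ceramic-fibre blanket = (1/1.1509 − 1/1.2109)/(4π×0.0826) = 0.04148 K/W
R_total = 0.04148 K/W
Q = ΔT/R_total = 147/0.04148

Q ≈ 3540 W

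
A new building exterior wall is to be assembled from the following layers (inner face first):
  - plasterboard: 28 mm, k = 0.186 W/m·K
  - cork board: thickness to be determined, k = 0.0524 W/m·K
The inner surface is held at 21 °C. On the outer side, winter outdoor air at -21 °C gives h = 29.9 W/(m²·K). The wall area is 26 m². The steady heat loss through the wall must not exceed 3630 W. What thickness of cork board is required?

Model the wall as resistances in series:
R_plasterboard = L/(kA) = 0.028/(0.186×26) = 0.00579 K/W
R_outer film = 1/(h_o·A) = 1/(29.9×26) = 0.001286 K/W
Sum of the known resistances R_other = 0.007076 K/W
Required total resistance R_tot = ΔT/Q_allow = 42/3630 = 0.01157 K/W
R_cork board = R_tot − R_other = 0.004494 K/W
L = R·k·A = 0.004494×0.0524×26

L ≈ 6.12 mm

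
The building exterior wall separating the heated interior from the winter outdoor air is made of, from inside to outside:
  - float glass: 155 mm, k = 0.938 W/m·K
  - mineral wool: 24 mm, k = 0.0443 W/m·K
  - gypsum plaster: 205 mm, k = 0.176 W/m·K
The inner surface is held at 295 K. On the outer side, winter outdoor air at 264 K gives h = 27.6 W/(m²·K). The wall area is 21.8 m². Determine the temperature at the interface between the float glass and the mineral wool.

T ≈ 292 K

Thermal resistances in series:
R_float glass = L/(kA) = 0.155/(0.938×21.8) = 0.00758 K/W
R_mineral wool = L/(kA) = 0.024/(0.0443×21.8) = 0.02485 K/W
R_gypsum plaster = L/(kA) = 0.205/(0.176×21.8) = 0.05343 K/W
R_outer film = 1/(h_o·A) = 1/(27.6×21.8) = 0.001662 K/W
R_total = 0.08752 K/W;  Q = ΔT/R_total = 31/0.08752 = 354.2 W
T_interface = T_inner − Q·ΣR(inner→interface) = 295 − 354×0.00758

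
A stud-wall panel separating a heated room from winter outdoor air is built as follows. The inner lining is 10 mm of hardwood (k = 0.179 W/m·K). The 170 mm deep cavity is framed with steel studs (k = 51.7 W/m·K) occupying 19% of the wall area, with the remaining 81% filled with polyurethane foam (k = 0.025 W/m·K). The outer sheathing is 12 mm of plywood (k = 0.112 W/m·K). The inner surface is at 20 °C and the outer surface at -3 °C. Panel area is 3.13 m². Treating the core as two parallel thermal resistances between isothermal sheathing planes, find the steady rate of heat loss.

Sheathing layers in series; stud and cavity paths in parallel between them.
R_inner = 0.01/(0.179×3.13) = 0.01785 K/W
R_stud  = 0.17/(51.7×0.19×3.13) = 0.005529 K/W
R_cav   = 0.17/(0.025×0.81×3.13) = 2.682 K/W
1/R_core = 1/R_stud + 1/R_cav → R_core = 0.005518 K/W
R_outer = 0.012/(0.112×3.13) = 0.03423 K/W
R_total = 0.0576 K/W
Q = ΔT/R_total = 23/0.0576

Q ≈ 399 W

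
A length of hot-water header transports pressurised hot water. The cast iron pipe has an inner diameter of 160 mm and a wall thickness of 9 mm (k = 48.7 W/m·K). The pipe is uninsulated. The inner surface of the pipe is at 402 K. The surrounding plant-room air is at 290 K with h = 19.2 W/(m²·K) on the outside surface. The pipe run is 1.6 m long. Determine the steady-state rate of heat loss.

Per-layer cylindrical resistances, series-summed:
R_cast iron pipe wall = ln(89/80)/(2π×48.7×1.6) = 2.178×10^-4 K/W
R_outer film = 1/(h_o·2πr_oL) = 1/(19.2×2π×0.089×1.6) = 0.05821 K/W
R_total = 0.05843 K/W
Q = ΔT/R_total = 112/0.05843

Q ≈ 1920 W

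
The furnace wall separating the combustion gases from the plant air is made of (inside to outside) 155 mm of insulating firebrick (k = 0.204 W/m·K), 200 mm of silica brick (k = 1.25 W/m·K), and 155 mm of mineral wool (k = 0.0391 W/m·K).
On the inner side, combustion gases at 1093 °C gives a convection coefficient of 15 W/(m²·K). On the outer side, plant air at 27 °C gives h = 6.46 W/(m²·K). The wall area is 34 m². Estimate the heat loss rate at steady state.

Q ≈ 7100 W

Treating each layer as a thermal resistance in series:
R_inner film = 1/(h_i·A) = 1/(15×34) = 0.001961 K/W
R_insulating firebrick = L/(kA) = 0.155/(0.204×34) = 0.02235 K/W
R_silica brick = L/(kA) = 0.2/(1.25×34) = 0.004706 K/W
R_mineral wool = L/(kA) = 0.155/(0.0391×34) = 0.1166 K/W
R_outer film = 1/(h_o·A) = 1/(6.46×34) = 0.004553 K/W
R_total = 0.1502 K/W
Q = ΔT / R_total = 1066 / 0.1502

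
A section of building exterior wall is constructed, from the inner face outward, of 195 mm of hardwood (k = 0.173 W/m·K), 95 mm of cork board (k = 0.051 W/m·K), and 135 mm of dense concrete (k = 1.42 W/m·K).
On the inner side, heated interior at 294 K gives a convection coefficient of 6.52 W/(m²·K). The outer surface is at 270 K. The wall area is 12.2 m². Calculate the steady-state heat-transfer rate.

Q ≈ 90.4 W

Thermal resistances in series:
R_inner film = 1/(h_i·A) = 1/(6.52×12.2) = 0.01257 K/W
R_hardwood = L/(kA) = 0.195/(0.173×12.2) = 0.09239 K/W
R_cork board = L/(kA) = 0.095/(0.051×12.2) = 0.1527 K/W
R_dense concrete = L/(kA) = 0.135/(1.42×12.2) = 0.007793 K/W
R_total = 0.2654 K/W
Q = ΔT / R_total = 24 / 0.2654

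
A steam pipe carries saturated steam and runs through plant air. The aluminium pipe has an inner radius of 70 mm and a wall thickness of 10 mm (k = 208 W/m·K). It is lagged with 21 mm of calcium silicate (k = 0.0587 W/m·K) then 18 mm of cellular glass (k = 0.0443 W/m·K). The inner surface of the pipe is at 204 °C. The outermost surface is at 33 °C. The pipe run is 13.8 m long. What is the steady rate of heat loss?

Q ≈ 1930 W

Treating each annulus and film as a series resistance:
R_aluminium pipe wall = ln(80/70)/(2π×208×13.8) = 7.404×10^-6 K/W
R_calcium silicate = ln(101/80)/(2π×0.0587×13.8) = 0.0458 K/W
R_cellular glass = ln(119/101)/(2π×0.0443×13.8) = 0.0427 K/W
R_total = 0.0885 K/W
Q = ΔT/R_total = 171/0.0885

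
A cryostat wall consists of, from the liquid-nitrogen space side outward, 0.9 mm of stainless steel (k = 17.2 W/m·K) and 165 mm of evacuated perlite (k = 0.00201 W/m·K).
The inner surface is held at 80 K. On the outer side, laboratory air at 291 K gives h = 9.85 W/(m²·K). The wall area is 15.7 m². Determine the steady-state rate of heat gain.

Q ≈ 40.3 W

Treating each layer as a thermal resistance in series:
R_stainless steel = L/(kA) = 0.0009/(17.2×15.7) = 3.333×10^-6 K/W
R_evacuated perlite = L/(kA) = 0.165/(0.00201×15.7) = 5.229 K/W
R_outer film = 1/(h_o·A) = 1/(9.85×15.7) = 0.006466 K/W
R_total = 5.235 K/W
Q = ΔT / R_total = 211 / 5.235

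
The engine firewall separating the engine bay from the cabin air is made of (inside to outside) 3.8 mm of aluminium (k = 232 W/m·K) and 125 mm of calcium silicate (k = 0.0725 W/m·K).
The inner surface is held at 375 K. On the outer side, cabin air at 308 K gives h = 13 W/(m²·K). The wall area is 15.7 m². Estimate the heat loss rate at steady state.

Thermal resistances in series:
R_aluminium = L/(kA) = 0.0038/(232×15.7) = 1.043×10^-6 K/W
R_calcium silicate = L/(kA) = 0.125/(0.0725×15.7) = 0.1098 K/W
R_outer film = 1/(h_o·A) = 1/(13×15.7) = 0.0049 K/W
R_total = 0.1147 K/W
Q = ΔT / R_total = 67 / 0.1147

Q ≈ 584 W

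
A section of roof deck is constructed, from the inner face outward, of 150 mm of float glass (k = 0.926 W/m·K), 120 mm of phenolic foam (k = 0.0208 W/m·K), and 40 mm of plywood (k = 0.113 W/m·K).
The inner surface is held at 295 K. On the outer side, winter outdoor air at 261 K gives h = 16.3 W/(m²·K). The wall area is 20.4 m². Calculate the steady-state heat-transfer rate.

Model the wall as resistances in series:
R_float glass = L/(kA) = 0.15/(0.926×20.4) = 0.007941 K/W
R_phenolic foam = L/(kA) = 0.12/(0.0208×20.4) = 0.2828 K/W
R_plywood = L/(kA) = 0.04/(0.113×20.4) = 0.01735 K/W
R_outer film = 1/(h_o·A) = 1/(16.3×20.4) = 0.003007 K/W
R_total = 0.3111 K/W
Q = ΔT / R_total = 34 / 0.3111

Q ≈ 109 W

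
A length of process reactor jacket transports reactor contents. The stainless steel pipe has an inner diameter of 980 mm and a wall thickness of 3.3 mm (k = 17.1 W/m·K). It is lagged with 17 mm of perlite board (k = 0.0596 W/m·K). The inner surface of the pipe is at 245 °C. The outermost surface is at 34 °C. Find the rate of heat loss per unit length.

q′ ≈ 2330 W/m

For a radial system each layer contributes R = ln(r_out/r_in)/(2πkL); films add R = 1/(hA).
R_stainless steel pipe wall = ln(493.3/490)/(2π×17.1×1) = 6.247×10^-5 K/W
R_perlite board = ln(510.3/493.3)/(2π×0.0596×1) = 0.09048 K/W
R_total = 0.09054 K/W
Q = ΔT/R_total = 211/0.09054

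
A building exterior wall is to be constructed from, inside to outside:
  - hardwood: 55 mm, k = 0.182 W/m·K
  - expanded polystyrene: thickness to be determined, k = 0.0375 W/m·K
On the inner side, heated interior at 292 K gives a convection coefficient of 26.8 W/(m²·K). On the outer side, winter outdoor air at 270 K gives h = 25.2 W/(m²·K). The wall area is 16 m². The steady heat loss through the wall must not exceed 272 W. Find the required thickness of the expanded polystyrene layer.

Model the wall as resistances in series:
R_inner film = 1/(h_i·A) = 1/(26.8×16) = 0.002332 K/W
R_hardwood = L/(kA) = 0.055/(0.182×16) = 0.01889 K/W
R_outer film = 1/(h_o·A) = 1/(25.2×16) = 0.00248 K/W
Sum of the known resistances R_other = 0.0237 K/W
Required total resistance R_tot = ΔT/Q_allow = 22/272 = 0.08088 K/W
R_expanded polystyrene = R_tot − R_other = 0.05718 K/W
L = R·k·A = 0.05718×0.0375×16

L ≈ 34.3 mm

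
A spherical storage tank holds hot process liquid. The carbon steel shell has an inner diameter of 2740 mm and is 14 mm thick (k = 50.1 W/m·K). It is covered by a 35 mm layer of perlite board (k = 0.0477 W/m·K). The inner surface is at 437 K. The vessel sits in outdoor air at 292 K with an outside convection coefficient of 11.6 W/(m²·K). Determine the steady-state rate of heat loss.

For a spherical shell R = (1/r₁ − 1/r₂)/(4πk); film R = 1/(h·4πr²). In series:
R_carbon steel shell = (1/1.37 − 1/1.384)/(4π×50.1) = 1.173×10^-5 K/W
R_perlite board = (1/1.384 − 1/1.419)/(4π×0.0477) = 0.02973 K/W
R_outer film = 1/(h·4πr_o²) = 1/(11.6×4π×1.419²) = 0.003407 K/W
R_total = 0.03315 K/W
Q = ΔT/R_total = 145/0.03315

Q ≈ 4370 W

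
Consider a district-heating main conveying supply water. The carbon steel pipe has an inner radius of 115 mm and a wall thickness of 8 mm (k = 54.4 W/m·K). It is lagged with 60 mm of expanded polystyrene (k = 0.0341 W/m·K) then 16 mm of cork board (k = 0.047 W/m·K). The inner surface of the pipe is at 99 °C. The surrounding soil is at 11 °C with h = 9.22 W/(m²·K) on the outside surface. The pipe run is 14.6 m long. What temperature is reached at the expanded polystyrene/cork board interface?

T ≈ 25.7 °C

Per-layer cylindrical resistances, series-summed:
R_carbon steel pipe wall = ln(123/115)/(2π×54.4×14.6) = 1.348×10^-5 K/W
R_expanded polystyrene = ln(183/123)/(2π×0.0341×14.6) = 0.127 K/W
R_cork board = ln(199/183)/(2π×0.047×14.6) = 0.01944 K/W
R_outer film = 1/(h_o·2πr_oL) = 1/(9.22×2π×0.199×14.6) = 0.005941 K/W
R_total = 0.1524 K/W
Q = ΔT/R_total = 88/0.1524
Q = 577 W
T_interface = T_inner − Q·ΣR(inner→interface) = 99 − 577×0.127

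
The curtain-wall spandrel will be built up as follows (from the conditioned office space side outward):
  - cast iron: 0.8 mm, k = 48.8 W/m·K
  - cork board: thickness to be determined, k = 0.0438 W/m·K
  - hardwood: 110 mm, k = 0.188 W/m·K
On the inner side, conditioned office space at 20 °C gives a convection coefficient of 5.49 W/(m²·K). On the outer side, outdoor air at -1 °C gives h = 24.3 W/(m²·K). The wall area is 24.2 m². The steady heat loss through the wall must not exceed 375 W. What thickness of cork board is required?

Thermal resistances in series:
R_inner film = 1/(h_i·A) = 1/(5.49×24.2) = 0.007527 K/W
R_cast iron = L/(kA) = 0.0008/(48.8×24.2) = 6.774×10^-7 K/W
R_hardwood = L/(kA) = 0.11/(0.188×24.2) = 0.02418 K/W
R_outer film = 1/(h_o·A) = 1/(24.3×24.2) = 0.001701 K/W
Sum of the known resistances R_other = 0.03341 K/W
Required total resistance R_tot = ΔT/Q_allow = 21/375 = 0.056 K/W
R_cork board = R_tot − R_other = 0.02259 K/W
L = R·k·A = 0.02259×0.0438×24.2

L ≈ 23.9 mm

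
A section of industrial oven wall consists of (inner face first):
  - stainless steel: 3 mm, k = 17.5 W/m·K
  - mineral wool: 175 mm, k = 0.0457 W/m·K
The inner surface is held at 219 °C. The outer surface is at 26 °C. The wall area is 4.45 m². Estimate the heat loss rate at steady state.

Model the wall as resistances in series:
R_stainless steel = L/(kA) = 0.003/(17.5×4.45) = 3.852×10^-5 K/W
R_mineral wool = L/(kA) = 0.175/(0.0457×4.45) = 0.8605 K/W
R_total = 0.8606 K/W
Q = ΔT / R_total = 193 / 0.8606

Q ≈ 224 W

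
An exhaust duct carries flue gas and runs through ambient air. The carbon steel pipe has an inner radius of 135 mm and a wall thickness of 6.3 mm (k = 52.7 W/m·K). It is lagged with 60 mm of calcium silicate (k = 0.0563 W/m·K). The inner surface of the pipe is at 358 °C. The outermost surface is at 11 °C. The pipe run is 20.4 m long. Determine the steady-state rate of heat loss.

Radial resistances (cylindrical: R_cond = ln(r_o/r_i)/(2πkL), R_conv = 1/(h·2πrL)):
R_carbon steel pipe wall = ln(141.3/135)/(2π×52.7×20.4) = 6.752×10^-6 K/W
R_calcium silicate = ln(201.3/141.3)/(2π×0.0563×20.4) = 0.04904 K/W
R_total = 0.04905 K/W
Q = ΔT/R_total = 347/0.04905

Q ≈ 7070 W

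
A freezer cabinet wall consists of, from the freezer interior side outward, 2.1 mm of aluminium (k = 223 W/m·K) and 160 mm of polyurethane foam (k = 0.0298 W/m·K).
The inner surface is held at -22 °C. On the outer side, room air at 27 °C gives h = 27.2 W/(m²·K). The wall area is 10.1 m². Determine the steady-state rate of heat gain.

Q ≈ 91.5 W

Treating each layer as a thermal resistance in series:
R_aluminium = L/(kA) = 0.0021/(223×10.1) = 9.324×10^-7 K/W
R_polyurethane foam = L/(kA) = 0.16/(0.0298×10.1) = 0.5316 K/W
R_outer film = 1/(h_o·A) = 1/(27.2×10.1) = 0.00364 K/W
R_total = 0.5352 K/W
Q = ΔT / R_total = 49 / 0.5352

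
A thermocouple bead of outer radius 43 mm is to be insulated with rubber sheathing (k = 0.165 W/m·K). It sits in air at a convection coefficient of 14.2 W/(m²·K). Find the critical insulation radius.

r_cr ≈ 23.2 mm

For a sphere r_cr = 2k/h = 2×0.165/14.2
r_cr = 23.2 mm; since the bare radius (43 mm) is above r_cr, any added insulation will reduce heat loss.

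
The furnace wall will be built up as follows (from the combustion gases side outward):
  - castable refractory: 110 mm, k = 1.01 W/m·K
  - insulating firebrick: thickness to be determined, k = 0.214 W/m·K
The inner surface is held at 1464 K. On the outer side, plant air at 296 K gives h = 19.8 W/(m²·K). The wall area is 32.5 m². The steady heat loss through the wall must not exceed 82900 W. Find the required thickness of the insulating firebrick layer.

L ≈ 63.9 mm

Treating each layer as a thermal resistance in series:
R_castable refractory = L/(kA) = 0.11/(1.01×32.5) = 0.003351 K/W
R_outer film = 1/(h_o·A) = 1/(19.8×32.5) = 0.001554 K/W
Sum of the known resistances R_other = 0.004905 K/W
Required total resistance R_tot = ΔT/Q_allow = 1168/82900 = 0.01409 K/W
R_insulating firebrick = R_tot − R_other = 0.009184 K/W
L = R·k·A = 0.009184×0.214×32.5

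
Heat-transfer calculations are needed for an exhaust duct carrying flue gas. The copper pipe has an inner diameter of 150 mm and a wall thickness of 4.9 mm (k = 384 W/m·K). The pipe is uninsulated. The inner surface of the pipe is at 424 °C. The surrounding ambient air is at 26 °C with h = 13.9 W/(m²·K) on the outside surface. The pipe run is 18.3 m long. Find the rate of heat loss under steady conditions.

Cylindrical conduction, so R = ln(r₂/r₁)/(2πkL) per layer, in series:
R_copper pipe wall = ln(79.9/75)/(2π×384×18.3) = 1.433×10^-6 K/W
R_outer film = 1/(h_o·2πr_oL) = 1/(13.9×2π×0.0799×18.3) = 0.007831 K/W
R_total = 0.007832 K/W
Q = ΔT/R_total = 398/0.007832

Q ≈ 50800 W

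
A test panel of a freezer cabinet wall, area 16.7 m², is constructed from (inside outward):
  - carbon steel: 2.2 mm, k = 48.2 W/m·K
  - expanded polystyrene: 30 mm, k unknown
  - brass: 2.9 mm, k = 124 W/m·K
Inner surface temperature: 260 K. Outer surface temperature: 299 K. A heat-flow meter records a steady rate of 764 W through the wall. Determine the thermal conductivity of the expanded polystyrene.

Using the resistance-network approach (series):
R_carbon steel = L/(kA) = 0.0022/(48.2×16.7) = 2.733×10^-6 K/W
R_brass = L/(kA) = 0.0029/(124×16.7) = 1.4×10^-6 K/W
Sum of known resistances R_other = 4.134×10^-6 K/W
Total R = ΔT/Q = 39/764 = 0.05105 K/W
R_expanded polystyrene = R_total − R_other = 0.05104 K/W
k = L/(R·A) = 0.03/(0.05104×16.7)

k ≈ 0.0352 W/(m·K)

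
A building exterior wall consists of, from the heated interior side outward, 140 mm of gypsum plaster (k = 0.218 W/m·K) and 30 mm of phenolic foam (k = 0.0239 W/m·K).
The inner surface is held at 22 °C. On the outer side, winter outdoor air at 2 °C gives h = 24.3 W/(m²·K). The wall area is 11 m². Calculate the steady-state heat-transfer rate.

Q ≈ 113 W

Series thermal resistances:
R_gypsum plaster = L/(kA) = 0.14/(0.218×11) = 0.05838 K/W
R_phenolic foam = L/(kA) = 0.03/(0.0239×11) = 0.1141 K/W
R_outer film = 1/(h_o·A) = 1/(24.3×11) = 0.003741 K/W
R_total = 0.1762 K/W
Q = ΔT / R_total = 20 / 0.1762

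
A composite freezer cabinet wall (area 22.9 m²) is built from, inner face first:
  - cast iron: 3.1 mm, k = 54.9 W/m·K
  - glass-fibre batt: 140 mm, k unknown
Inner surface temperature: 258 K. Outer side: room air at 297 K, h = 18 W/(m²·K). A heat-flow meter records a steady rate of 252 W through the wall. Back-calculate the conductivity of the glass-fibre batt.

Using the resistance-network approach (series):
R_cast iron = L/(kA) = 0.0031/(54.9×22.9) = 2.466×10^-6 K/W
R_outer film = 1/(h_o·A) = 1/(18×22.9) = 0.002426 K/W
Sum of known resistances R_other = 0.002428 K/W
Total R = ΔT/Q = 39/252 = 0.1548 K/W
R_glass-fibre batt = R_total − R_other = 0.1523 K/W
k = L/(R·A) = 0.14/(0.1523×22.9)

k ≈ 0.0401 W/(m·K)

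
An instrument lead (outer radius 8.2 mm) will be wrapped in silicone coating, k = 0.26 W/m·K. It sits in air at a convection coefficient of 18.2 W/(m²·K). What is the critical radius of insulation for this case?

For a cylinder r_cr = k/h = 0.26/18.2
r_cr = 14.3 mm; since the bare radius (8.2 mm) is below r_cr, adding a thin layer of insulation will *increase* heat loss.

r_cr ≈ 14.3 mm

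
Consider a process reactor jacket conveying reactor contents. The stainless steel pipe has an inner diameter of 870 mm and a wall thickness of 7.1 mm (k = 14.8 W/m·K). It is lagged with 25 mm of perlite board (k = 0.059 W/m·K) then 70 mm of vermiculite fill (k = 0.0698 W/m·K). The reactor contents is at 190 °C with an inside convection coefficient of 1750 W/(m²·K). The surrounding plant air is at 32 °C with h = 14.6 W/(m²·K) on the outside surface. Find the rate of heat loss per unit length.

q′ ≈ 324 W/m

Cylindrical conduction, so R = ln(r₂/r₁)/(2πkL) per layer, in series:
R_inner film = 1/(h_i·2πr₁L) = 1/(1750×2π×0.435×1) = 2.091×10^-4 K/W
R_stainless steel pipe wall = ln(442.1/435)/(2π×14.8×1) = 1.741×10^-4 K/W
R_perlite board = ln(467.1/442.1)/(2π×0.059×1) = 0.1484 K/W
R_vermiculite fill = ln(537.1/467.1)/(2π×0.0698×1) = 0.3184 K/W
R_outer film = 1/(h_o·2πr_oL) = 1/(14.6×2π×0.5371×1) = 0.0203 K/W
R_total = 0.4875 K/W
Q = ΔT/R_total = 158/0.4875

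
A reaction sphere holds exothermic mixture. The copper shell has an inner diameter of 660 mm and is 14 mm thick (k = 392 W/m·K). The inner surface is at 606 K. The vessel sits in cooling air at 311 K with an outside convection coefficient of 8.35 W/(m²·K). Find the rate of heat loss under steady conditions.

Spherical conduction: R = (1/r_in − 1/r_out)/(4πk) per layer; series-sum.
R_copper shell = (1/0.33 − 1/0.344)/(4π×392) = 2.504×10^-5 K/W
R_outer film = 1/(h·4πr_o²) = 1/(8.35×4π×0.344²) = 0.08054 K/W
R_total = 0.08056 K/W
Q = ΔT/R_total = 295/0.08056

Q ≈ 3660 W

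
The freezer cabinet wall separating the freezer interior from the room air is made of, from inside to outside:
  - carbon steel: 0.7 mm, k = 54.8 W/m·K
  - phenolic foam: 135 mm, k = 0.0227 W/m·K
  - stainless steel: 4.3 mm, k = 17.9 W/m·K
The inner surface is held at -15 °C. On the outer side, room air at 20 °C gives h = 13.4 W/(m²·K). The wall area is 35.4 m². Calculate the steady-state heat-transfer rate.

Q ≈ 206 W

Model the wall as resistances in series:
R_carbon steel = L/(kA) = 0.0007/(54.8×35.4) = 3.608×10^-7 K/W
R_phenolic foam = L/(kA) = 0.135/(0.0227×35.4) = 0.168 K/W
R_stainless steel = L/(kA) = 0.0043/(17.9×35.4) = 6.786×10^-6 K/W
R_outer film = 1/(h_o·A) = 1/(13.4×35.4) = 0.002108 K/W
R_total = 0.1701 K/W
Q = ΔT / R_total = 35 / 0.1701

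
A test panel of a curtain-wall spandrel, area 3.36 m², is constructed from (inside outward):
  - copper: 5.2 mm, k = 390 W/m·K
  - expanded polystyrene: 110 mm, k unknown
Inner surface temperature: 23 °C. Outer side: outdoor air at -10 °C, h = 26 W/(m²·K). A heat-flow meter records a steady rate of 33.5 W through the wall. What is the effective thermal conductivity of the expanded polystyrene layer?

Model the wall as resistances in series:
R_copper = L/(kA) = 0.0052/(390×3.36) = 3.968×10^-6 K/W
R_outer film = 1/(h_o·A) = 1/(26×3.36) = 0.01145 K/W
Sum of known resistances R_other = 0.01145 K/W
Total R = ΔT/Q = 33/33.5 = 0.9851 K/W
R_expanded polystyrene = R_total − R_other = 0.9736 K/W
k = L/(R·A) = 0.11/(0.9736×3.36)

k ≈ 0.0336 W/(m·K)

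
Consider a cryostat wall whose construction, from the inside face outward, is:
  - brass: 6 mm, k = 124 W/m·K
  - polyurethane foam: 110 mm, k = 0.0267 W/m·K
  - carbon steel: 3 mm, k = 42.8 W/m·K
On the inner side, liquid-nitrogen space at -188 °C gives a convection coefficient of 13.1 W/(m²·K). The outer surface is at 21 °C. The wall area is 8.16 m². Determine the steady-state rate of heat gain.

Q ≈ 406 W

Using the resistance-network approach (series):
R_inner film = 1/(h_i·A) = 1/(13.1×8.16) = 0.009355 K/W
R_brass = L/(kA) = 0.006/(124×8.16) = 5.93×10^-6 K/W
R_polyurethane foam = L/(kA) = 0.11/(0.0267×8.16) = 0.5049 K/W
R_carbon steel = L/(kA) = 0.003/(42.8×8.16) = 8.59×10^-6 K/W
R_total = 0.5143 K/W
Q = ΔT / R_total = 209 / 0.5143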